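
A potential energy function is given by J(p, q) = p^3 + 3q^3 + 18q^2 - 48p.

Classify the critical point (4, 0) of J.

local minimum

The mixed partial ∂²J/∂p∂q is 0, so the Hessian at any point is diag(J_pp, J_qq) = diag(6p, 18(q + 2)).
At (4, 0): H = diag(24, 36).
Both eigenvalues are positive, so H is positive definite: a local minimum.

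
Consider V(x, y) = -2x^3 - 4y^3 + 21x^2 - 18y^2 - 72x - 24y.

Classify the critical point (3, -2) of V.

The mixed partial ∂²V/∂x∂y is 0, so the Hessian at any point is diag(V_xx, V_yy) = diag(6(-2x + 7), -12(2y + 3)).
At (3, -2): H = diag(6, 12).
Both eigenvalues are positive, so H is positive definite: a local minimum.

local minimum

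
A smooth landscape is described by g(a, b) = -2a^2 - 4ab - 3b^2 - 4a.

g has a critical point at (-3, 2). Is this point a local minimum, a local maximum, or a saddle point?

The Hessian of g is constant: H = [[-4, -4], [-4, -6]].
det(H) = (-4)·(-6) − (-4)² = 8.
det(H) > 0 and tr(H) = -10 < 0, so H is negative definite and the point is a local maximum.

local maximum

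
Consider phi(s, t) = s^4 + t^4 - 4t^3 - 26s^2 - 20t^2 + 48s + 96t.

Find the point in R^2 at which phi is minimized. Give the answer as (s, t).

phi(s,t) separates as P(s) + Q(t), so its minimum is min P + min Q.
P'(s) = 4(s - 3)(s - 1)(s + 4) vanishes at s ∈ {-4, 1, 3}; Q'(t) = 4(t - 4)(t - 2)(t + 3) vanishes at t ∈ {-3, 2, 4}.
Local minima of P (where P''>0): P(-4)=-352, P(3)=-9. Local minima of Q: Q(-3)=-279, Q(4)=64.
So the global minimum of phi is P(-4) + Q(-3) = -352 − 279 = -631, attained at (-4, -3).

(-4, -3)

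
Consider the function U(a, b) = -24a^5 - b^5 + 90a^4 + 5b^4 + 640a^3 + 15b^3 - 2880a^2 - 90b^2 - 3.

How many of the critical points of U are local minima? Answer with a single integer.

U separates as a function of a plus a function of b, so ∇U=0 decouples.
∂U/∂a = -120a(a - 4)(a - 3)(a + 4) = 0 at a ∈ {-4, 0, 3, 4}; ∂U/∂b = -5b(b - 4)(b - 3)(b + 3) = 0 at b ∈ {-3, 0, 3, 4}.
The Hessian is diagonal: diag(U_aa, U_bb). Second derivatives: U_aa(-4)=26880, U_aa(0)=-5760, U_aa(3)=2520, U_aa(4)=-3840; U_bb(-3)=630, U_bb(0)=-180, U_bb(3)=90, U_bb(4)=-140.
Local minima occur where both diagonal entries positive: (-4, -3), (-4, 3), (3, -3), (3, 3). Count: 4.

4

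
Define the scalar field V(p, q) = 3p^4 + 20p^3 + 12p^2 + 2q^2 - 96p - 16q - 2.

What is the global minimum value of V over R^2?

V(p,q) separates as A(p) + B(q) − 2, so its minimum is min A + min B − 2.
A'(p) = 12(p - 1)(p + 2)(p + 4) vanishes at p ∈ {-4, -2, 1}; B'(q) = 4q - 16 vanishes at q ∈ {4}.
Local minima of A (where A''>0): A(-4)=64, A(1)=-61. Local minima of B: B(4)=-32.
So the global minimum of V is A(1) + B(4) − 2 = -61 − 32 − 2 = -95, attained at (1, 4).

-95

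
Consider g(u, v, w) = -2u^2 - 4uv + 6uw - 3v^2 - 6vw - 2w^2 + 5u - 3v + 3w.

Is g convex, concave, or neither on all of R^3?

g is quadratic, so its Hessian is the constant matrix H = [[-4, -4, 6], [-4, -6, -6], [6, -6, -4]].
Leading principal minors: -4, 8, 616.
Neither pattern holds ⇒ H is indefinite ⇒ neither convex nor concave.

neither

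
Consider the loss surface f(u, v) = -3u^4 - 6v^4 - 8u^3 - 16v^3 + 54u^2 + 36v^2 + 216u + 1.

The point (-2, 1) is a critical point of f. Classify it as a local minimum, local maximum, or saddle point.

saddle point

The mixed partial ∂²f/∂u∂v is 0, so the Hessian at any point is diag(f_uu, f_vv) = diag(12(-3u^2 - 4u + 9), 24(-3v^2 - 4v + 3)).
At (-2, 1): H = diag(60, -96).
The eigenvalues have opposite signs, so H is indefinite: a saddle point.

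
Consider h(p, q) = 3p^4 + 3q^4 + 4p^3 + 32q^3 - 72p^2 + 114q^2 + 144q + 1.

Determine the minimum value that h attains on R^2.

-698

h(p,q) separates as A(p) + B(q) + 1, so its minimum is min A + min B + 1.
A'(p) = 12p(p - 3)(p + 4) vanishes at p ∈ {-4, 0, 3}; B'(q) = 12(q + 1)(q + 3)(q + 4) vanishes at q ∈ {-4, -3, -1}.
Local minima of A (where A''>0): A(-4)=-640, A(3)=-297. Local minima of B: B(-4)=-32, B(-1)=-59.
So the global minimum of h is A(-4) + B(-1) + 1 = -640 − 59 + 1 = -698, attained at (-4, -1).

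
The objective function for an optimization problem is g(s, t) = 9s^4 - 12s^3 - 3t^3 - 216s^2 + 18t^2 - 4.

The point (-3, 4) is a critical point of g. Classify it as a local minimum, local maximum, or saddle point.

saddle point

The mixed partial ∂²g/∂s∂t is 0, so the Hessian at any point is diag(g_ss, g_tt) = diag(36(3s^2 - 2s - 12), 18(-t + 2)).
At (-3, 4): H = diag(756, -36).
The eigenvalues have opposite signs, so H is indefinite: a saddle point.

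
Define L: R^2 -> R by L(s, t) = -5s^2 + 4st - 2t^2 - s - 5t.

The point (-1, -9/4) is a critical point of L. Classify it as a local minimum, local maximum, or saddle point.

local maximum

The Hessian of L is constant: H = [[-10, 4], [4, -4]].
det(H) = (-10)·(-4) − 4² = 24.
det(H) > 0 and tr(H) = -14 < 0, so H is negative definite and the point is a local maximum.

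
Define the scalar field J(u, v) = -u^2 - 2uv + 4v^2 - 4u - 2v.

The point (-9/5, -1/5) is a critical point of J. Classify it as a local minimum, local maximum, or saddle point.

saddle point

The Hessian of J is constant: H = [[-2, -2], [-2, 8]].
det(H) = (-2)·8 − (-2)² = -20.
Since det(H) < 0, H is indefinite and the critical point is a saddle point.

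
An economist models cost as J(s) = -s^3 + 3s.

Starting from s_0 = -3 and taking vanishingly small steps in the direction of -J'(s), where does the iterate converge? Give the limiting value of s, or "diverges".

J'(s) = -3(s - 1)(s + 1), so J'(-3) = -24.
Gradient descent moves in the -J' direction, i.e. s is increasing.
The nearest critical point in that direction is s = -1, where J'' = 6 > 0 (a local minimum). The iterate converges there.

-1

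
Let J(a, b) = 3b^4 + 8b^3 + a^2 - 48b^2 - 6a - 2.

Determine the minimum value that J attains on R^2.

J(a,b) separates as P(a) + Q(b) − 2, so its minimum is min P + min Q − 2.
P'(a) = 2a - 6 vanishes at a ∈ {3}; Q'(b) = 12b(b - 2)(b + 4) vanishes at b ∈ {-4, 0, 2}.
Local minima of P (where P''>0): P(3)=-9. Local minima of Q: Q(-4)=-512, Q(2)=-80.
So the global minimum of J is P(3) + Q(-4) − 2 = -9 − 512 − 2 = -523, attained at (3, -4).

-523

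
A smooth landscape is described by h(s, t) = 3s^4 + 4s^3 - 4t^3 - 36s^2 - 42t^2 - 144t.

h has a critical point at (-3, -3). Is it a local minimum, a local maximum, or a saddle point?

saddle point

The mixed partial ∂²h/∂s∂t is 0, so the Hessian at any point is diag(h_ss, h_tt) = diag(12(3s^2 + 2s - 6), -12(2t + 7)).
At (-3, -3): H = diag(180, -12).
The eigenvalues have opposite signs, so H is indefinite: a saddle point.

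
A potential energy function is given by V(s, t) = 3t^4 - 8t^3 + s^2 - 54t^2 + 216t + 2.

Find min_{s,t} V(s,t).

V(s,t) separates as P(s) + Q(t) + 2, so its minimum is min P + min Q + 2.
P'(s) = 2s vanishes at s ∈ {0}; Q'(t) = 12(t - 3)(t - 2)(t + 3) vanishes at t ∈ {-3, 2, 3}.
Local minima of P (where P''>0): P(0)=0. Local minima of Q: Q(-3)=-675, Q(3)=189.
So the global minimum of V is P(0) + Q(-3) + 2 = 0 − 675 + 2 = -673, attained at (0, -3).

-673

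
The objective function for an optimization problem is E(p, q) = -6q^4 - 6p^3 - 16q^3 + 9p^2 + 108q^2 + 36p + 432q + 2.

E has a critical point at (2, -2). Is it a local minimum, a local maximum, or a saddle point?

saddle point

The mixed partial ∂²E/∂p∂q is 0, so the Hessian at any point is diag(E_pp, E_qq) = diag(18(-2p + 1), 24(-3q^2 - 4q + 9)).
At (2, -2): H = diag(-54, 120).
The eigenvalues have opposite signs, so H is indefinite: a saddle point.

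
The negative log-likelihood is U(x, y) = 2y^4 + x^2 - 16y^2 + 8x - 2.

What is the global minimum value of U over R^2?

U(x,y) separates as P(x) + Q(y) − 2, so its minimum is min P + min Q − 2.
P'(x) = 2x + 8 vanishes at x ∈ {-4}; Q'(y) = 8y(y - 2)(y + 2) vanishes at y ∈ {-2, 0, 2}.
Local minima of P (where P''>0): P(-4)=-16. Local minima of Q: Q(-2)=-32, Q(2)=-32.
So the global minimum of U is P(-4) + Q(-2) − 2 = -16 − 32 − 2 = -50, attained at (-4, -2).

-50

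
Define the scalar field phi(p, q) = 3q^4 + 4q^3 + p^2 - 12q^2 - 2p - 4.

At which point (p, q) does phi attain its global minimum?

(1, -2)

phi(p,q) separates as A(p) + B(q) − 4, so its minimum is min A + min B − 4.
A'(p) = 2p - 2 vanishes at p ∈ {1}; B'(q) = 12q(q - 1)(q + 2) vanishes at q ∈ {-2, 0, 1}.
Local minima of A (where A''>0): A(1)=-1. Local minima of B: B(-2)=-32, B(1)=-5.
So the global minimum of phi is A(1) + B(-2) − 4 = -1 − 32 − 4 = -37, attained at (1, -2).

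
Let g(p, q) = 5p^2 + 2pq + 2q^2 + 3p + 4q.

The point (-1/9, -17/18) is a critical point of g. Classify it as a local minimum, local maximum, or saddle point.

The Hessian of g is constant: H = [[10, 2], [2, 4]].
det(H) = 10·4 − 2² = 36.
det(H) > 0 and tr(H) = 14 > 0, so H is positive definite and the point is a local minimum.

local minimum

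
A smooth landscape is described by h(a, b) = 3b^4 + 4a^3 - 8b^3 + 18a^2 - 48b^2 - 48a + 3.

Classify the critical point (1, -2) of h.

The mixed partial ∂²h/∂a∂b is 0, so the Hessian at any point is diag(h_aa, h_bb) = diag(12(2a + 3), 12(3b^2 - 4b - 8)).
At (1, -2): H = diag(60, 144).
Both eigenvalues are positive, so H is positive definite: a local minimum.

local minimum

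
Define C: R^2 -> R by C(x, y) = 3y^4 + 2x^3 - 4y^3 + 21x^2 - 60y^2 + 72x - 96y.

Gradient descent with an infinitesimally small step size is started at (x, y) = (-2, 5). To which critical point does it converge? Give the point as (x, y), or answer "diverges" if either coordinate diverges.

C is separable, so gradient descent decouples: x follows -∂C/∂x, y follows -∂C/∂y.
∂C/∂x = 6(x + 3)(x + 4); at x=-2 this is 12, so x decreases.
∂C/∂y = 12(y - 4)(y + 1)(y + 2); at y=5 this is 504, so y decreases.
x converges to its nearest critical value -3 (a local min of the x-part); y converges to 4. The iterate converges to (-3, 4).

(-3, 4)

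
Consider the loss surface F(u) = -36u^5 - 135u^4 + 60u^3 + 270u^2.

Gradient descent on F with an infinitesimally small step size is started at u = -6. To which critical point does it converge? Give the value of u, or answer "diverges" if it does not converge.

-3

F'(u) = -180u(u - 1)(u + 1)(u + 3), so F'(-6) = -113400.
Gradient descent moves in the -F' direction, i.e. u is increasing.
The nearest critical point in that direction is u = -3, where F'' = 4320 > 0 (a local minimum). The iterate converges there.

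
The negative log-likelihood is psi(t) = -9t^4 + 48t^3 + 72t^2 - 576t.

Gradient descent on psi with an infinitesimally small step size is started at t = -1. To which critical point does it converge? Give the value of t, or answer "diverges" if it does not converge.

psi'(t) = -36(t - 4)(t - 2)(t + 2), so psi'(-1) = -540.
Gradient descent moves in the -psi' direction, i.e. t is increasing.
The nearest critical point in that direction is t = 2, where psi'' = 288 > 0 (a local minimum). The iterate converges there.

2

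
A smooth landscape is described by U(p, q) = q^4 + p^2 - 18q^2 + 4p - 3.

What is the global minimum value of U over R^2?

-88

U(p,q) separates as A(p) + B(q) − 3, so its minimum is min A + min B − 3.
A'(p) = 2p + 4 vanishes at p ∈ {-2}; B'(q) = 4q(q - 3)(q + 3) vanishes at q ∈ {-3, 0, 3}.
Local minima of A (where A''>0): A(-2)=-4. Local minima of B: B(-3)=-81, B(3)=-81.
So the global minimum of U is A(-2) + B(-3) − 3 = -4 − 81 − 3 = -88, attained at (-2, -3).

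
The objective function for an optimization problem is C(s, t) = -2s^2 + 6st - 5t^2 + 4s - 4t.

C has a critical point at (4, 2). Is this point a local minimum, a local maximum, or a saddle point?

local maximum

The Hessian of C is constant: H = [[-4, 6], [6, -10]].
det(H) = (-4)·(-10) − 6² = 4.
det(H) > 0 and tr(H) = -14 < 0, so H is negative definite and the point is a local maximum.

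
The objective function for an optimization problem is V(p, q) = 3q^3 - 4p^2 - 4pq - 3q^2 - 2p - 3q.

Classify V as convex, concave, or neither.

neither

The term 3q^3 is cubic, so the Hessian is not constant.
∂²V/∂q² = 18q - 6, which takes both signs as q varies (negative for sufficiently negative q). A diagonal entry of the Hessian changing sign means the Hessian is neither positive- nor negative-semidefinite on all of R^2.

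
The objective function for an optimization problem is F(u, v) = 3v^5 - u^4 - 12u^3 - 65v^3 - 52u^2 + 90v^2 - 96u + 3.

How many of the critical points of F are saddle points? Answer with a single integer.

6

F separates as a function of u plus a function of v, so ∇F=0 decouples.
∂F/∂u = -4(u + 2)(u + 3)(u + 4) = 0 at u ∈ {-4, -3, -2}; ∂F/∂v = 15v(v - 3)(v - 1)(v + 4) = 0 at v ∈ {-4, 0, 1, 3}.
The Hessian is diagonal: diag(F_uu, F_vv). Second derivatives: F_uu(-4)=-8, F_uu(-3)=4, F_uu(-2)=-8; F_vv(-4)=-2100, F_vv(0)=180, F_vv(1)=-150, F_vv(3)=630.
Saddle points occur where the two diagonal entries have opposite signs: (-4, 0), (-4, 3), (-3, -4), (-3, 1), (-2, 0), (-2, 3). Count: 6.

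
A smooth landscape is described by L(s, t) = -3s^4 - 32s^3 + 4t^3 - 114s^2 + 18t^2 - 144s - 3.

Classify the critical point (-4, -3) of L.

The mixed partial ∂²L/∂s∂t is 0, so the Hessian at any point is diag(L_ss, L_tt) = diag(-12(3s^2 + 16s + 19), 12(2t + 3)).
At (-4, -3): H = diag(-36, -36).
Both eigenvalues are negative, so H is negative definite: a local maximum.

local maximum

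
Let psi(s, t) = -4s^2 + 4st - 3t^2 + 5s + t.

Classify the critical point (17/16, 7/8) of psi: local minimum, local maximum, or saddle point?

local maximum

The Hessian of psi is constant: H = [[-8, 4], [4, -6]].
det(H) = (-8)·(-6) − 4² = 32.
det(H) > 0 and tr(H) = -14 < 0, so H is negative definite and the point is a local maximum.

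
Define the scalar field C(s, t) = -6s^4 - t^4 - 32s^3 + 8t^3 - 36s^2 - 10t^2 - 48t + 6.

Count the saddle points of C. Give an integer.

C separates as a function of s plus a function of t, so ∇C=0 decouples.
∂C/∂s = -24s(s + 1)(s + 3) = 0 at s ∈ {-3, -1, 0}; ∂C/∂t = -4(t - 4)(t - 3)(t + 1) = 0 at t ∈ {-1, 3, 4}.
The Hessian is diagonal: diag(C_ss, C_tt). Second derivatives: C_ss(-3)=-144, C_ss(-1)=48, C_ss(0)=-72; C_tt(-1)=-80, C_tt(3)=16, C_tt(4)=-20.
Saddle points occur where the two diagonal entries have opposite signs: (-3, 3), (-1, -1), (-1, 4), (0, 3). Count: 4.

4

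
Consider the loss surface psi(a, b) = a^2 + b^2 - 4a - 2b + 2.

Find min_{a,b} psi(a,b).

psi(a,b) separates as P(a) + Q(b) + 2, so its minimum is min P + min Q + 2.
P'(a) = 2a - 4 vanishes at a ∈ {2}; Q'(b) = 2b - 2 vanishes at b ∈ {1}.
Local minima of P (where P''>0): P(2)=-4. Local minima of Q: Q(1)=-1.
So the global minimum of psi is P(2) + Q(1) + 2 = -4 − 1 + 2 = -3, attained at (2, 1).

-3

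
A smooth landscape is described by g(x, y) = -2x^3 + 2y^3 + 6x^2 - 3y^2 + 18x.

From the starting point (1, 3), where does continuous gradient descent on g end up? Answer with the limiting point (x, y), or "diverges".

(-1, 1)

g is separable, so gradient descent decouples: x follows -∂g/∂x, y follows -∂g/∂y.
∂g/∂x = -6(x - 3)(x + 1); at x=1 this is 24, so x decreases.
∂g/∂y = 6y(y - 1); at y=3 this is 36, so y decreases.
x converges to its nearest critical value -1 (a local min of the x-part); y converges to 1. The iterate converges to (-1, 1).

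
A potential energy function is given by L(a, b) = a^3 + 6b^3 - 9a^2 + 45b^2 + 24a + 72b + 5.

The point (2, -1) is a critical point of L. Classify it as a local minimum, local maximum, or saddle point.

saddle point

The mixed partial ∂²L/∂a∂b is 0, so the Hessian at any point is diag(L_aa, L_bb) = diag(6(a - 3), 18(2b + 5)).
At (2, -1): H = diag(-6, 54).
The eigenvalues have opposite signs, so H is indefinite: a saddle point.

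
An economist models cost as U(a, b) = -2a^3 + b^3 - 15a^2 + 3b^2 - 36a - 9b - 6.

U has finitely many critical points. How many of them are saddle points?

U separates as a function of a plus a function of b, so ∇U=0 decouples.
∂U/∂a = -6(a + 2)(a + 3) = 0 at a ∈ {-3, -2}; ∂U/∂b = 3(b - 1)(b + 3) = 0 at b ∈ {-3, 1}.
The Hessian is diagonal: diag(U_aa, U_bb). Second derivatives: U_aa(-3)=6, U_aa(-2)=-6; U_bb(-3)=-12, U_bb(1)=12.
Saddle points occur where the two diagonal entries have opposite signs: (-3, -3), (-2, 1). Count: 2.

2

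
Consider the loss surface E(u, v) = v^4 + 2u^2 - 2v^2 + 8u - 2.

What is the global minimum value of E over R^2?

-11

E(u,v) separates as P(u) + Q(v) − 2, so its minimum is min P + min Q − 2.
P'(u) = 4u + 8 vanishes at u ∈ {-2}; Q'(v) = 4v(v - 1)(v + 1) vanishes at v ∈ {-1, 0, 1}.
Local minima of P (where P''>0): P(-2)=-8. Local minima of Q: Q(-1)=-1, Q(1)=-1.
So the global minimum of E is P(-2) + Q(-1) − 2 = -8 − 1 − 2 = -11, attained at (-2, -1).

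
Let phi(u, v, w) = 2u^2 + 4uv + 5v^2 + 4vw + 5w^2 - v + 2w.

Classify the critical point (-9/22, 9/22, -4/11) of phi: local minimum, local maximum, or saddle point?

The Hessian is constant: H = [[4, 4, 0], [4, 10, 4], [0, 4, 10]].
Leading principal minors: Δ₁ = 4, Δ₂ = 24, Δ₃ = 176.
All leading minors are positive, so H is positive definite: a local minimum.

local minimum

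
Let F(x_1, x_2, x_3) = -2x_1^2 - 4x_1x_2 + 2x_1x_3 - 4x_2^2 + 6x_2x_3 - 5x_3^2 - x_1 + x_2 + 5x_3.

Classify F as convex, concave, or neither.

F is quadratic, so its Hessian is the constant matrix H = [[-4, -4, 2], [-4, -8, 6], [2, 6, -10]].
Leading principal minors: -4, 16, -80.
Signs alternate −, +, − ⇒ H ≺ 0 ⇒ concave.

concave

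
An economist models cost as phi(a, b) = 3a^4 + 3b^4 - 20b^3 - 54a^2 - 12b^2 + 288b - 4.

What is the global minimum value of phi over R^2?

phi(a,b) separates as P(a) + Q(b) − 4, so its minimum is min P + min Q − 4.
P'(a) = 12a(a - 3)(a + 3) vanishes at a ∈ {-3, 0, 3}; Q'(b) = 12(b - 4)(b - 3)(b + 2) vanishes at b ∈ {-2, 3, 4}.
Local minima of P (where P''>0): P(-3)=-243, P(3)=-243. Local minima of Q: Q(-2)=-416, Q(4)=448.
So the global minimum of phi is P(-3) + Q(-2) − 4 = -243 − 416 − 4 = -663, attained at (-3, -2).

-663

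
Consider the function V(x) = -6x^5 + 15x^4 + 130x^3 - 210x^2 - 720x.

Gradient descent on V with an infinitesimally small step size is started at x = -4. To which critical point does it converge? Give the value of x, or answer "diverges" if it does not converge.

-3

V'(x) = -30(x - 4)(x - 2)(x + 1)(x + 3), so V'(-4) = -4320.
Gradient descent moves in the -V' direction, i.e. x is increasing.
The nearest critical point in that direction is x = -3, where V'' = 2100 > 0 (a local minimum). The iterate converges there.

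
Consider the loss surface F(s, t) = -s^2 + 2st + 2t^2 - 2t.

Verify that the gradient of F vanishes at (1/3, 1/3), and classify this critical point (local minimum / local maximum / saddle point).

∇F = (-2s + 2t, 2s + 4t - 2); substituting (1/3, 1/3) gives ∇F = (0, 0), so (1/3, 1/3) is indeed a critical point.
The Hessian of F is constant: H = [[-2, 2], [2, 4]].
det(H) = (-2)·4 − 2² = -12.
Since det(H) < 0, H is indefinite and the critical point is a saddle point.

saddle point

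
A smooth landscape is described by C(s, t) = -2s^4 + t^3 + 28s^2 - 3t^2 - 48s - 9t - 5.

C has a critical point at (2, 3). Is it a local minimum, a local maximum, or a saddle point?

saddle point

The mixed partial ∂²C/∂s∂t is 0, so the Hessian at any point is diag(C_ss, C_tt) = diag(8(-3s^2 + 7), 6(t - 1)).
At (2, 3): H = diag(-40, 12).
The eigenvalues have opposite signs, so H is indefinite: a saddle point.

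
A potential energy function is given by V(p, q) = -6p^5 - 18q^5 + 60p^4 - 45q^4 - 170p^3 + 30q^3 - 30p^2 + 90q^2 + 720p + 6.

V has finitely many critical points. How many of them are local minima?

4

V separates as a function of p plus a function of q, so ∇V=0 decouples.
∂V/∂p = -30(p - 4)(p - 3)(p - 2)(p + 1) = 0 at p ∈ {-1, 2, 3, 4}; ∂V/∂q = -90q(q - 1)(q + 1)(q + 2) = 0 at q ∈ {-2, -1, 0, 1}.
The Hessian is diagonal: diag(V_pp, V_qq). Second derivatives: V_pp(-1)=1800, V_pp(2)=-180, V_pp(3)=120, V_pp(4)=-300; V_qq(-2)=540, V_qq(-1)=-180, V_qq(0)=180, V_qq(1)=-540.
Local minima occur where both diagonal entries positive: (-1, -2), (-1, 0), (3, -2), (3, 0). Count: 4.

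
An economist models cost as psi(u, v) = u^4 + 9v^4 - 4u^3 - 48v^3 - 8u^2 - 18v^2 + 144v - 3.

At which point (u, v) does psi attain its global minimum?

psi(u,v) separates as P(u) + Q(v) − 3, so its minimum is min P + min Q − 3.
P'(u) = 4u(u - 4)(u + 1) vanishes at u ∈ {-1, 0, 4}; Q'(v) = 36(v - 4)(v - 1)(v + 1) vanishes at v ∈ {-1, 1, 4}.
Local minima of P (where P''>0): P(-1)=-3, P(4)=-128. Local minima of Q: Q(-1)=-105, Q(4)=-480.
So the global minimum of psi is P(4) + Q(4) − 3 = -128 − 480 − 3 = -611, attained at (4, 4).

(4, 4)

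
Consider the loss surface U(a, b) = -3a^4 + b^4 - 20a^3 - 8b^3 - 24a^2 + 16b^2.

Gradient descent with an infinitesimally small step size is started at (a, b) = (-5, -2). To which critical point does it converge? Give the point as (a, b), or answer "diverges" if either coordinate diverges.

diverges

U is separable, so gradient descent decouples: a follows -∂U/∂a, b follows -∂U/∂b.
∂U/∂a = -12a(a + 1)(a + 4); at a=-5 this is 240, so a decreases.
∂U/∂b = 4b(b - 4)(b - 2); at b=-2 this is -192, so b increases.
The a-coordinate has no critical point in that direction and runs off to infinity.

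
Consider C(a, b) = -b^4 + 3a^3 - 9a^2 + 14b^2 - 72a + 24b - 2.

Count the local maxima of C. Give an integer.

2

C separates as a function of a plus a function of b, so ∇C=0 decouples.
∂C/∂a = 9(a - 4)(a + 2) = 0 at a ∈ {-2, 4}; ∂C/∂b = -4(b - 3)(b + 1)(b + 2) = 0 at b ∈ {-2, -1, 3}.
The Hessian is diagonal: diag(C_aa, C_bb). Second derivatives: C_aa(-2)=-54, C_aa(4)=54; C_bb(-2)=-20, C_bb(-1)=16, C_bb(3)=-80.
Local maxima occur where both diagonal entries negative: (-2, -2), (-2, 3). Count: 2.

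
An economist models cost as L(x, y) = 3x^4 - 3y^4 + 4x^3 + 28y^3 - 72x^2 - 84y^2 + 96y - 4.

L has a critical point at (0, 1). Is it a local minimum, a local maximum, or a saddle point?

The mixed partial ∂²L/∂x∂y is 0, so the Hessian at any point is diag(L_xx, L_yy) = diag(12(3x^2 + 2x - 12), 12(-3y^2 + 14y - 14)).
At (0, 1): H = diag(-144, -36).
Both eigenvalues are negative, so H is negative definite: a local maximum.

local maximum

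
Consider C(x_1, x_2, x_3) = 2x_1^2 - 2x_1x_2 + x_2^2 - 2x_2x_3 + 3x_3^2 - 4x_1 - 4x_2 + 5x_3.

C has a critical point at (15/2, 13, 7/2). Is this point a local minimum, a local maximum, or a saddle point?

local minimum

The Hessian is constant: H = [[4, -2, 0], [-2, 2, -2], [0, -2, 6]].
Leading principal minors: Δ₁ = 4, Δ₂ = 4, Δ₃ = 8.
All leading minors are positive, so H is positive definite: a local minimum.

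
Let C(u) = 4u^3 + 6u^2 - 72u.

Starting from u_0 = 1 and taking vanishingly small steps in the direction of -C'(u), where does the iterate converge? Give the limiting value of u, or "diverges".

C'(u) = 12(u - 2)(u + 3), so C'(1) = -48.
Gradient descent moves in the -C' direction, i.e. u is increasing.
The nearest critical point in that direction is u = 2, where C'' = 60 > 0 (a local minimum). The iterate converges there.

2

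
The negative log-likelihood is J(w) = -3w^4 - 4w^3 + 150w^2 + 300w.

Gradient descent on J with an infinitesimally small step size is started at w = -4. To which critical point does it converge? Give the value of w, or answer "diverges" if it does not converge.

J'(w) = -12(w - 5)(w + 1)(w + 5), so J'(-4) = -324.
Gradient descent moves in the -J' direction, i.e. w is increasing.
The nearest critical point in that direction is w = -1, where J'' = 288 > 0 (a local minimum). The iterate converges there.

-1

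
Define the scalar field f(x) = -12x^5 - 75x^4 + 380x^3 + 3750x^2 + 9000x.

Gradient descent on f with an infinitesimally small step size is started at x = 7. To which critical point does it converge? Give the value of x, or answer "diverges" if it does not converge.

f'(x) = -60(x - 5)(x + 2)(x + 3)(x + 5), so f'(7) = -129600.
Gradient descent moves in the -f' direction, i.e. x is increasing.
There is no critical point above x=7, and f' keeps the same sign, so the iterate runs off to +∞.

diverges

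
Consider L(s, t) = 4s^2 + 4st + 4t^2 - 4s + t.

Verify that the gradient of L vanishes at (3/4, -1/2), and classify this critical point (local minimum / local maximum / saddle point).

local minimum

∇L = (8s + 4t - 4, 4s + 8t + 1); substituting (3/4, -1/2) gives ∇L = (0, 0), so (3/4, -1/2) is indeed a critical point.
The Hessian of L is constant: H = [[8, 4], [4, 8]].
det(H) = 8·8 − 4² = 48.
det(H) > 0 and tr(H) = 16 > 0, so H is positive definite and the point is a local minimum.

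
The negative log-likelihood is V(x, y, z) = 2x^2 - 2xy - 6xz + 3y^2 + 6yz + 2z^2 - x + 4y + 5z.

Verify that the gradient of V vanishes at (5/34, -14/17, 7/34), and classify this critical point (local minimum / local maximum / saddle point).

saddle point

∇V = (4x - 2y - 6z - 1, -2x + 6y + 6z + 4, -6x + 6y + 4z + 5); substituting (5/34, -14/17, 7/34) gives ∇V = (0, 0, 0), so (5/34, -14/17, 7/34) is indeed a critical point.
The Hessian is constant: H = [[4, -2, -6], [-2, 6, 6], [-6, 6, 4]].
Leading principal minors: Δ₁ = 4, Δ₂ = 20, Δ₃ = -136.
The minors fit neither the all-positive nor the alternating-sign pattern, so H is indefinite: a saddle point.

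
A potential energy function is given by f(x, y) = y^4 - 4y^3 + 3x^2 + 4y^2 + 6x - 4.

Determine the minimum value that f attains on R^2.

f(x,y) separates as P(x) + Q(y) − 4, so its minimum is min P + min Q − 4.
P'(x) = 6x + 6 vanishes at x ∈ {-1}; Q'(y) = 4y(y - 2)(y - 1) vanishes at y ∈ {0, 1, 2}.
Local minima of P (where P''>0): P(-1)=-3. Local minima of Q: Q(0)=0, Q(2)=0.
So the global minimum of f is P(-1) + Q(0) − 4 = -3 + 0 − 4 = -7, attained at (-1, 0).

-7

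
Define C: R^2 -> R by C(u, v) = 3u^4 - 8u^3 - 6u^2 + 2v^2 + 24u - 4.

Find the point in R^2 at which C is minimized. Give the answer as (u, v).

(-1, 0)

C(u,v) separates as P(u) + Q(v) − 4, so its minimum is min P + min Q − 4.
P'(u) = 12(u - 2)(u - 1)(u + 1) vanishes at u ∈ {-1, 1, 2}; Q'(v) = 4v vanishes at v ∈ {0}.
Local minima of P (where P''>0): P(-1)=-19, P(2)=8. Local minima of Q: Q(0)=0.
So the global minimum of C is P(-1) + Q(0) − 4 = -19 + 0 − 4 = -23, attained at (-1, 0).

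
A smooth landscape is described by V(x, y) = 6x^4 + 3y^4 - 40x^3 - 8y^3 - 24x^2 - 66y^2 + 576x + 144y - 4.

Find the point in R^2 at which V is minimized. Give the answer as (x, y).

(-2, -3)

V(x,y) separates as P(x) + Q(y) − 4, so its minimum is min P + min Q − 4.
P'(x) = 24(x - 4)(x - 3)(x + 2) vanishes at x ∈ {-2, 3, 4}; Q'(y) = 12(y - 4)(y - 1)(y + 3) vanishes at y ∈ {-3, 1, 4}.
Local minima of P (where P''>0): P(-2)=-832, P(4)=896. Local minima of Q: Q(-3)=-567, Q(4)=-224.
So the global minimum of V is P(-2) + Q(-3) − 4 = -832 − 567 − 4 = -1403, attained at (-2, -3).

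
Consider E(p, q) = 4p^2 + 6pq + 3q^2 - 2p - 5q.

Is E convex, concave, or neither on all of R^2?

E is quadratic, so its Hessian is the constant matrix H = [[8, 6], [6, 6]].
det(H) = 12, tr(H) = 14.
det(H) > 0 and tr(H) > 0, so H is positive definite everywhere: convex.

convex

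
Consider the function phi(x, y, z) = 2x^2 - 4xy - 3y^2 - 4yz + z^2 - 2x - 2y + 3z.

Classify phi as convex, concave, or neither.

neither

phi is quadratic, so its Hessian is the constant matrix H = [[4, -4, 0], [-4, -6, -4], [0, -4, 2]].
Leading principal minors: 4, -40, -144.
Neither pattern holds ⇒ H is indefinite ⇒ neither convex nor concave.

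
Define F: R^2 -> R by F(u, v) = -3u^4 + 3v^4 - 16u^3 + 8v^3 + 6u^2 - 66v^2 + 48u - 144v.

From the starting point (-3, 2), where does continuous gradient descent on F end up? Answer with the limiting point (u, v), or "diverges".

(-1, 3)

F is separable, so gradient descent decouples: u follows -∂F/∂u, v follows -∂F/∂v.
∂F/∂u = -12(u - 1)(u + 1)(u + 4); at u=-3 this is -96, so u increases.
∂F/∂v = 12(v - 3)(v + 1)(v + 4); at v=2 this is -216, so v increases.
u converges to its nearest critical value -1 (a local min of the u-part); v converges to 3. The iterate converges to (-1, 3).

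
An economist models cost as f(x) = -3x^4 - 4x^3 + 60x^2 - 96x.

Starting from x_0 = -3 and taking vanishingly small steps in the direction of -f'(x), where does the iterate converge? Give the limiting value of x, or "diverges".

f'(x) = -12(x - 2)(x - 1)(x + 4), so f'(-3) = -240.
Gradient descent moves in the -f' direction, i.e. x is increasing.
The nearest critical point in that direction is x = 1, where f'' = 60 > 0 (a local minimum). The iterate converges there.

1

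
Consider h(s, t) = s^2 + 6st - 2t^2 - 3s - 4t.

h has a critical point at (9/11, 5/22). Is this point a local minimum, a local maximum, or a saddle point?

saddle point

The Hessian of h is constant: H = [[2, 6], [6, -4]].
det(H) = 2·(-4) − 6² = -44.
Since det(H) < 0, H is indefinite and the critical point is a saddle point.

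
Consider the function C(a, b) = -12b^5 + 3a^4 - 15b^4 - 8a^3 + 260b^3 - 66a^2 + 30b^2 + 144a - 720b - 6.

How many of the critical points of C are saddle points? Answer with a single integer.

6

C separates as a function of a plus a function of b, so ∇C=0 decouples.
∂C/∂a = 12(a - 4)(a - 1)(a + 3) = 0 at a ∈ {-3, 1, 4}; ∂C/∂b = -60(b - 3)(b - 1)(b + 1)(b + 4) = 0 at b ∈ {-4, -1, 1, 3}.
The Hessian is diagonal: diag(C_aa, C_bb). Second derivatives: C_aa(-3)=336, C_aa(1)=-144, C_aa(4)=252; C_bb(-4)=6300, C_bb(-1)=-1440, C_bb(1)=1200, C_bb(3)=-3360.
Saddle points occur where the two diagonal entries have opposite signs: (-3, -1), (-3, 3), (1, -4), (1, 1), (4, -1), (4, 3). Count: 6.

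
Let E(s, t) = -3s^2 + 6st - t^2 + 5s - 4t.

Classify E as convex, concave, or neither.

neither

E is quadratic, so its Hessian is the constant matrix H = [[-6, 6], [6, -2]].
det(H) = -24, tr(H) = -8.
det(H) < 0, so H is indefinite: neither convex nor concave.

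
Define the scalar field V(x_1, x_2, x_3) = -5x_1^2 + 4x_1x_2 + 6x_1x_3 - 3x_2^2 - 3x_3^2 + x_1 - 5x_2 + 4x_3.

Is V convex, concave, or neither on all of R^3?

concave

V is quadratic, so its Hessian is the constant matrix H = [[-10, 4, 6], [4, -6, 0], [6, 0, -6]].
Leading principal minors: -10, 44, -48.
Signs alternate −, +, − ⇒ H ≺ 0 ⇒ concave.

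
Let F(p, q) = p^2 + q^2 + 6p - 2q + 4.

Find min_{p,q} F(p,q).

F(p,q) separates as A(p) + B(q) + 4, so its minimum is min A + min B + 4.
A'(p) = 2p + 6 vanishes at p ∈ {-3}; B'(q) = 2q - 2 vanishes at q ∈ {1}.
Local minima of A (where A''>0): A(-3)=-9. Local minima of B: B(1)=-1.
So the global minimum of F is A(-3) + B(1) + 4 = -9 − 1 + 4 = -6, attained at (-3, 1).

-6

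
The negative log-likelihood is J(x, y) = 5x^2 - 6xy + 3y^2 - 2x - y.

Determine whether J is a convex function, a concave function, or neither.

J is quadratic, so its Hessian is the constant matrix H = [[10, -6], [-6, 6]].
det(H) = 24, tr(H) = 16.
det(H) > 0 and tr(H) > 0, so H is positive definite everywhere: convex.

convex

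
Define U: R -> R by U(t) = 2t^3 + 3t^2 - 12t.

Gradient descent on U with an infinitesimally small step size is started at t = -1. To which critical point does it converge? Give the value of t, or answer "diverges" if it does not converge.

U'(t) = 6(t - 1)(t + 2), so U'(-1) = -12.
Gradient descent moves in the -U' direction, i.e. t is increasing.
The nearest critical point in that direction is t = 1, where U'' = 18 > 0 (a local minimum). The iterate converges there.

1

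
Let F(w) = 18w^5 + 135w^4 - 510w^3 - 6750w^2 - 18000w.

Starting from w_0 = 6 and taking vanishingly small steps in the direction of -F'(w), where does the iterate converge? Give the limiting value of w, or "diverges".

5

F'(w) = 90(w - 5)(w + 2)(w + 4)(w + 5), so F'(6) = 79200.
Gradient descent moves in the -F' direction, i.e. w is decreasing.
The nearest critical point in that direction is w = 5, where F'' = 56700 > 0 (a local minimum). The iterate converges there.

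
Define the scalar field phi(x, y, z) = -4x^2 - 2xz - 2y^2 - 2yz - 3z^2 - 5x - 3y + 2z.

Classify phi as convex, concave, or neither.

phi is quadratic, so its Hessian is the constant matrix H = [[-8, 0, -2], [0, -4, -2], [-2, -2, -6]].
Leading principal minors: -8, 32, -144.
Signs alternate −, +, − ⇒ H ≺ 0 ⇒ concave.

concave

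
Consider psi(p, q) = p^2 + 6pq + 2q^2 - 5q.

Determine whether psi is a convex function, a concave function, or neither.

neither

psi is quadratic, so its Hessian is the constant matrix H = [[2, 6], [6, 4]].
det(H) = -28, tr(H) = 6.
det(H) < 0, so H is indefinite: neither convex nor concave.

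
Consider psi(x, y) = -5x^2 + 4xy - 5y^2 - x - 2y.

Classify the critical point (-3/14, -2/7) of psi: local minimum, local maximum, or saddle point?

The Hessian of psi is constant: H = [[-10, 4], [4, -10]].
det(H) = (-10)·(-10) − 4² = 84.
det(H) > 0 and tr(H) = -20 < 0, so H is negative definite and the point is a local maximum.

local maximum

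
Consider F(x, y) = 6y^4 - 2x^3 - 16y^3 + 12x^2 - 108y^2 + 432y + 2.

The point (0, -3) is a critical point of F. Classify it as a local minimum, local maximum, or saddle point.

The mixed partial ∂²F/∂x∂y is 0, so the Hessian at any point is diag(F_xx, F_yy) = diag(12(-x + 2), 24(3y^2 - 4y - 9)).
At (0, -3): H = diag(24, 720).
Both eigenvalues are positive, so H is positive definite: a local minimum.

local minimum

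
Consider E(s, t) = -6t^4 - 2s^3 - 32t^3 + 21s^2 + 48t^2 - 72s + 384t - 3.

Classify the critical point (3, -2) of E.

The mixed partial ∂²E/∂s∂t is 0, so the Hessian at any point is diag(E_ss, E_tt) = diag(6(-2s + 7), 24(-3t^2 - 8t + 4)).
At (3, -2): H = diag(6, 192).
Both eigenvalues are positive, so H is positive definite: a local minimum.

local minimum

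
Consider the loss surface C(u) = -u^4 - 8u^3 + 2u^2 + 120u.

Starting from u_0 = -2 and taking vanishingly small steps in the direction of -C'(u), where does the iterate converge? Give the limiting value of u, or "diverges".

-3

C'(u) = -4(u - 2)(u + 3)(u + 5), so C'(-2) = 48.
Gradient descent moves in the -C' direction, i.e. u is decreasing.
The nearest critical point in that direction is u = -3, where C'' = 40 > 0 (a local minimum). The iterate converges there.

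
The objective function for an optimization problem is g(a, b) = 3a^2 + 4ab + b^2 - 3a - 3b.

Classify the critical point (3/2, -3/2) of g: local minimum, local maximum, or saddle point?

The Hessian of g is constant: H = [[6, 4], [4, 2]].
det(H) = 6·2 − 4² = -4.
Since det(H) < 0, H is indefinite and the critical point is a saddle point.

saddle point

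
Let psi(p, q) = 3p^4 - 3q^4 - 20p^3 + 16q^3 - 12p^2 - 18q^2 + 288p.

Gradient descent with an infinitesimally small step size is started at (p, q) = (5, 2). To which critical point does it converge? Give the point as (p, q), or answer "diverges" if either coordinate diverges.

(4, 1)

psi is separable, so gradient descent decouples: p follows -∂psi/∂p, q follows -∂psi/∂q.
∂psi/∂p = 12(p - 4)(p - 3)(p + 2); at p=5 this is 168, so p decreases.
∂psi/∂q = -12q(q - 3)(q - 1); at q=2 this is 24, so q decreases.
p converges to its nearest critical value 4 (a local min of the p-part); q converges to 1. The iterate converges to (4, 1).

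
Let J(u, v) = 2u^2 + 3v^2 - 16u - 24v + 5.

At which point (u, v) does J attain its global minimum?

J(u,v) separates as P(u) + Q(v) + 5, so its minimum is min P + min Q + 5.
P'(u) = 4u - 16 vanishes at u ∈ {4}; Q'(v) = 6v - 24 vanishes at v ∈ {4}.
Local minima of P (where P''>0): P(4)=-32. Local minima of Q: Q(4)=-48.
So the global minimum of J is P(4) + Q(4) + 5 = -32 − 48 + 5 = -75, attained at (4, 4).

(4, 4)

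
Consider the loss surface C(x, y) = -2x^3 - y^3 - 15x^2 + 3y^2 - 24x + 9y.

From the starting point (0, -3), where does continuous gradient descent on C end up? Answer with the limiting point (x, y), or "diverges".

diverges

C is separable, so gradient descent decouples: x follows -∂C/∂x, y follows -∂C/∂y.
∂C/∂x = -6(x + 1)(x + 4); at x=0 this is -24, so x increases.
∂C/∂y = -3(y - 3)(y + 1); at y=-3 this is -36, so y increases.
The x-coordinate has no critical point in that direction and runs off to infinity.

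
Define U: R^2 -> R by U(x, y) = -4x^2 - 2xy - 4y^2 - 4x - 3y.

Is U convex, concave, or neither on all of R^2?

U is quadratic, so its Hessian is the constant matrix H = [[-8, -2], [-2, -8]].
det(H) = 60, tr(H) = -16.
det(H) > 0 and tr(H) < 0, so H is negative definite everywhere: concave.

concave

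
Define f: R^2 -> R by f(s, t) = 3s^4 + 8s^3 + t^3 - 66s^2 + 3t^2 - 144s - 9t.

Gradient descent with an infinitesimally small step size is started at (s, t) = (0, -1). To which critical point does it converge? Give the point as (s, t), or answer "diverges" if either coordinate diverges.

f is separable, so gradient descent decouples: s follows -∂f/∂s, t follows -∂f/∂t.
∂f/∂s = 12(s - 3)(s + 1)(s + 4); at s=0 this is -144, so s increases.
∂f/∂t = 3(t - 1)(t + 3); at t=-1 this is -12, so t increases.
s converges to its nearest critical value 3 (a local min of the s-part); t converges to 1. The iterate converges to (3, 1).

(3, 1)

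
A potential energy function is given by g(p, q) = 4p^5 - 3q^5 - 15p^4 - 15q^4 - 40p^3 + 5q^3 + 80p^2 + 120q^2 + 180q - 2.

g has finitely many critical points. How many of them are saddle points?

8

g separates as a function of p plus a function of q, so ∇g=0 decouples.
∂g/∂p = 20p(p - 4)(p - 1)(p + 2) = 0 at p ∈ {-2, 0, 1, 4}; ∂g/∂q = -15(q - 2)(q + 1)(q + 2)(q + 3) = 0 at q ∈ {-3, -2, -1, 2}.
The Hessian is diagonal: diag(g_pp, g_qq). Second derivatives: g_pp(-2)=-720, g_pp(0)=160, g_pp(1)=-180, g_pp(4)=1440; g_qq(-3)=150, g_qq(-2)=-60, g_qq(-1)=90, g_qq(2)=-900.
Saddle points occur where the two diagonal entries have opposite signs: (-2, -3), (-2, -1), (0, -2), (0, 2), (1, -3), (1, -1), (4, -2), (4, 2). Count: 8.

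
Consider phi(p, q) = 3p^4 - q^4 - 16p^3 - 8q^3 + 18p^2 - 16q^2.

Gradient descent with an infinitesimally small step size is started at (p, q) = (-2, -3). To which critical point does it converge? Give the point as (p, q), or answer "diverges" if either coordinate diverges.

(0, -2)

phi is separable, so gradient descent decouples: p follows -∂phi/∂p, q follows -∂phi/∂q.
∂phi/∂p = 12p(p - 3)(p - 1); at p=-2 this is -360, so p increases.
∂phi/∂q = -4q(q + 2)(q + 4); at q=-3 this is -12, so q increases.
p converges to its nearest critical value 0 (a local min of the p-part); q converges to -2. The iterate converges to (0, -2).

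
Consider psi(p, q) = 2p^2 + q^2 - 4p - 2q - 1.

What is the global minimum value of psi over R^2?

psi(p,q) separates as A(p) + B(q) − 1, so its minimum is min A + min B − 1.
A'(p) = 4p - 4 vanishes at p ∈ {1}; B'(q) = 2q - 2 vanishes at q ∈ {1}.
Local minima of A (where A''>0): A(1)=-2. Local minima of B: B(1)=-1.
So the global minimum of psi is A(1) + B(1) − 1 = -2 − 1 − 1 = -4, attained at (1, 1).

-4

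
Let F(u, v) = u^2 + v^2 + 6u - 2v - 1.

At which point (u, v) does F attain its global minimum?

(-3, 1)

F(u,v) separates as P(u) + Q(v) − 1, so its minimum is min P + min Q − 1.
P'(u) = 2u + 6 vanishes at u ∈ {-3}; Q'(v) = 2v - 2 vanishes at v ∈ {1}.
Local minima of P (where P''>0): P(-3)=-9. Local minima of Q: Q(1)=-1.
So the global minimum of F is P(-3) + Q(1) − 1 = -9 − 1 − 1 = -11, attained at (-3, 1).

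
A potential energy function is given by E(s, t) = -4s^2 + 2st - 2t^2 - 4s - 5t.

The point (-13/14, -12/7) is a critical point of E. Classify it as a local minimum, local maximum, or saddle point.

The Hessian of E is constant: H = [[-8, 2], [2, -4]].
det(H) = (-8)·(-4) − 2² = 28.
det(H) > 0 and tr(H) = -12 < 0, so H is negative definite and the point is a local maximum.

local maximum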